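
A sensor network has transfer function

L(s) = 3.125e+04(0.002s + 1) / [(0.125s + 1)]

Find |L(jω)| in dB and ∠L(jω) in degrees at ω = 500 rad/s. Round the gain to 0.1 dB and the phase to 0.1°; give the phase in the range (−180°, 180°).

At ω = 500 rad/s:
zero (1 + j500·0.002) = 1 + j1 → |·| ≈ 1.4142, ∠ ≈ 45.00°
pole (1 + j500·0.125) = 1 + j62.5 → |·| ≈ 62.508, ∠ ≈ 89.08°
|L| = 3.125e+04 · 1.4142 / (62.508) ≈ 707.01
Gain = 20 log₁₀(707.01) ≈ 56.99 dB
∠L = (45.00°) − (89.08°) = -44.08°

57.0 dB, -44.1°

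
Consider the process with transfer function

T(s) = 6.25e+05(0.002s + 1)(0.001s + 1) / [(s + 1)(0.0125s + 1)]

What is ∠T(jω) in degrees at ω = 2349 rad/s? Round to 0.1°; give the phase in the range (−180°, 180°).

-33.1°

At ω = 2349 rad/s:
zero (1 + j2349·0.002) = 1 + j4.698 → |·| ≈ 4.8032, ∠ ≈ 77.98°
zero (1 + j2349·0.001) = 1 + j2.349 → |·| ≈ 2.553, ∠ ≈ 66.94°
pole (1 + j2349·1) = 1 + j2349 → |·| ≈ 2349, ∠ ≈ 89.98°
pole (1 + j2349·0.0125) = 1 + j29.3625 → |·| ≈ 29.38, ∠ ≈ 88.05°
∠T = (77.98° + 66.94°) − (89.98° + 88.05°) = -33.11°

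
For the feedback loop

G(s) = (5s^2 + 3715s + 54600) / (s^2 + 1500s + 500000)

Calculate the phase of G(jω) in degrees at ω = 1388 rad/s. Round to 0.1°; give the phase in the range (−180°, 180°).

Substitute s = j1388:
Numerator: 5(j1388)^2 + 3715(j1388) + 54600 = -9578120 + j5156420
Denominator: (j1388)^2 + 1500(j1388) + 500000 = -1426544 + j2082000
|N| = √(9578120² + 5156420²) ≈ 1.0878e+07, ∠N ≈ 151.70°
|D| = √(1426544² + 2082000²) ≈ 2.5238e+06, ∠D ≈ 124.42°
∠G = 151.70° − 124.42° = 27.28°

27.3°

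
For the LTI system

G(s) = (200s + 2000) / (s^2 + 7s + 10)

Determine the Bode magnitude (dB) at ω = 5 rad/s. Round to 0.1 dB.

Substitute s = j5:
Numerator: 200(j5) + 2000 = 2000 + j1000
Denominator: (j5)^2 + 7(j5) + 10 = -15 + j35
|N| = √(2000² + 1000²) ≈ 2236.1, ∠N ≈ 26.57°
|D| = √(15² + 35²) ≈ 38.079, ∠D ≈ 113.20°
|G| = 2236.1 / 38.079 ≈ 58.723
Gain = 20 log₁₀(58.723) ≈ 35.38 dB

35.4 dB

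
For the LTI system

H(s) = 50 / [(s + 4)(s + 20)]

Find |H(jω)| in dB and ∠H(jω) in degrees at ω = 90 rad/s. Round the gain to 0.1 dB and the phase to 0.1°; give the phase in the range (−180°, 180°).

-44.4 dB, -164.9°

At s = jω = j90:
pole (s+4): 4 + j90 → |·| = √(4²+90²) = √8116 ≈ 90.089, ∠ = arctan(90/4) ≈ 87.46°
pole (s+20): 20 + j90 → |·| = √(20²+90²) = √8500 ≈ 92.195, ∠ = arctan(90/20) ≈ 77.47°
|H| = 50 / 8305.8 ≈ 0.0060199
Gain = 20 log₁₀(0.0060199) ≈ -44.41 dB
∠H = 0.00° − 164.93° = -164.93°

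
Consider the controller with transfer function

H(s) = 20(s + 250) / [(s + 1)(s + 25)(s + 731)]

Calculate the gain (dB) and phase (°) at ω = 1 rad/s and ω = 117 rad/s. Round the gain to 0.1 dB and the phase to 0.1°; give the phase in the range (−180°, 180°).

At s = jω = j1:
zero (s+250): 250 + j1 → |·| = √(250²+1²) = √62501 ≈ 250, ∠ = arctan(1/250) ≈ 0.23°
pole (s+1): 1 + j1 → |·| = √(1²+1²) = √2 ≈ 1.4142, ∠ = arctan(1/1) ≈ 45.00°
pole (s+25): 25 + j1 → |·| = √(25²+1²) = √626 ≈ 25.02, ∠ = arctan(1/25) ≈ 2.29°
pole (s+731): 731 + j1 → |·| = √(731²+1²) = √534362 ≈ 731, ∠ = arctan(1/731) ≈ 0.08°
|H| = 20 · 250 / 25865 ≈ 0.19331
Gain = 20 log₁₀(0.19331) ≈ -14.27 dB
∠H = 0.23° − 47.37° = -47.14°

At s = jω = j117:
zero (s+250): 250 + j117 → |·| = √(250²+117²) = √76189 ≈ 276.02, ∠ = arctan(117/250) ≈ 25.08°
pole (s+1): 1 + j117 → |·| = √(1²+117²) = √13690 ≈ 117, ∠ = arctan(117/1) ≈ 89.51°
pole (s+25): 25 + j117 → |·| = √(25²+117²) = √14314 ≈ 119.64, ∠ = arctan(117/25) ≈ 77.94°
pole (s+731): 731 + j117 → |·| = √(731²+117²) = √548050 ≈ 740.3, ∠ = arctan(117/731) ≈ 9.09°
|H| = 20 · 276.02 / 1.0363e+07 ≈ 0.0005327
Gain = 20 log₁₀(0.0005327) ≈ -65.47 dB
∠H = 25.08° − 176.54° = -151.46°

ω = 1: -14.3 dB, -47.1°; ω = 117: -65.5 dB, -151.5°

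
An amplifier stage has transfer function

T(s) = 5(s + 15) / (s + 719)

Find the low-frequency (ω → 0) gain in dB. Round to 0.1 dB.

T(0) = 5·15 / (719) ≈ 0.10431
20 log₁₀(0.10431) ≈ -19.63 dB

-19.6 dB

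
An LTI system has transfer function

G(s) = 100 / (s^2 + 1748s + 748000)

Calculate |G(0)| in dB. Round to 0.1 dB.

-77.5 dB

G(0) = 100 / 748000 ≈ 0.00013369
20 log₁₀(0.00013369) ≈ -77.48 dB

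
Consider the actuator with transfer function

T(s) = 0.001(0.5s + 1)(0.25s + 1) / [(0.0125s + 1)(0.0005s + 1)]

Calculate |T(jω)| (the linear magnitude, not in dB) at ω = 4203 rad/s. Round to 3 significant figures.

18.1

At ω = 4203 rad/s:
zero (1 + j4203·0.5) = 1 + j2101.5 → |·| ≈ 2101.5, ∠ ≈ 89.97°
zero (1 + j4203·0.25) = 1 + j1050.75 → |·| ≈ 1050.8, ∠ ≈ 89.95°
pole (1 + j4203·0.0125) = 1 + j52.5375 → |·| ≈ 52.547, ∠ ≈ 88.91°
pole (1 + j4203·0.0005) = 1 + j2.1015 → |·| ≈ 2.3273, ∠ ≈ 64.55°
|T| = 0.001 · 2101.5 · 1050.8 / (52.547 · 2.3273) ≈ 18.057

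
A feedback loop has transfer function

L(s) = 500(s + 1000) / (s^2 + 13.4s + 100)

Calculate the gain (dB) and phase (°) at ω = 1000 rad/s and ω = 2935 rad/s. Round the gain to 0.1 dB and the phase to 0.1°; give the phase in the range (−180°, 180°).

At s = jω = j1000:
zero (s+1000): 1000 + j1000 → |·| = √(1000²+1000²) = √2000000 ≈ 1414.2, ∠ = arctan(1000/1000) ≈ 45.00°
quadratic: (j1000)² + 13.4·j1000 + 100 = -999900 + j13400 → |·| ≈ 9.9999e+05, ∠ ≈ 179.23°
|L| = 500 · 1414.2 / 9.9999e+05 ≈ 0.70711
Gain = 20 log₁₀(0.70711) ≈ -3.01 dB
∠L = 45.00° − 179.23° = -134.23°

At s = jω = j2935:
zero (s+1000): 1000 + j2935 → |·| = √(1000²+2935²) = √9614225 ≈ 3100.7, ∠ = arctan(2935/1000) ≈ 71.19°
quadratic: (j2935)² + 13.4·j2935 + 100 = -8614125 + j39329 → |·| ≈ 8.6142e+06, ∠ ≈ 179.74°
|L| = 500 · 3100.7 / 8.6142e+06 ≈ 0.17998
Gain = 20 log₁₀(0.17998) ≈ -14.90 dB
∠L = 71.19° − 179.74° = -108.55°

ω = 1000: -3.0 dB, -134.2°; ω = 2935: -14.9 dB, -108.6°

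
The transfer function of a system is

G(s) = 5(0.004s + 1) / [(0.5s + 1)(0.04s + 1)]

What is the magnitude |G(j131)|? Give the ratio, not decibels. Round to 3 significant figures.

0.0162

At ω = 131 rad/s:
zero (1 + j131·0.004) = 1 + j0.524 → |·| ≈ 1.129, ∠ ≈ 27.65°
pole (1 + j131·0.5) = 1 + j65.5 → |·| ≈ 65.508, ∠ ≈ 89.13°
pole (1 + j131·0.04) = 1 + j5.24 → |·| ≈ 5.3346, ∠ ≈ 79.20°
|G| = 5 · 1.129 / (65.508 · 5.3346) ≈ 0.016154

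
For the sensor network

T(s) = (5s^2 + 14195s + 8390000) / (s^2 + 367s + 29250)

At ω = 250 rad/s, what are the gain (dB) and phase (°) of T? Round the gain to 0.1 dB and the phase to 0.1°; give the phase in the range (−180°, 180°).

Substitute s = j250:
Numerator: 5(j250)^2 + 14195(j250) + 8390000 = 8077500 + j3548750
Denominator: (j250)^2 + 367(j250) + 29250 = -33250 + j91750
|N| = √(8077500² + 3548750²) ≈ 8.8227e+06, ∠N ≈ 23.72°
|D| = √(33250² + 91750²) ≈ 97589, ∠D ≈ 109.92°
|T| = 8.8227e+06 / 97589 ≈ 90.407
Gain = 20 log₁₀(90.407) ≈ 39.12 dB
∠T = 23.72° − 109.92° = -86.20°

39.1 dB, -86.2°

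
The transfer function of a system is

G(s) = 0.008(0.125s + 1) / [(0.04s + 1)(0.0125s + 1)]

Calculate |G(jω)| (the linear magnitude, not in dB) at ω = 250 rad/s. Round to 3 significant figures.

0.00759

At ω = 250 rad/s:
zero (1 + j250·0.125) = 1 + j31.25 → |·| ≈ 31.266, ∠ ≈ 88.17°
pole (1 + j250·0.04) = 1 + j10 → |·| ≈ 10.05, ∠ ≈ 84.29°
pole (1 + j250·0.0125) = 1 + j3.125 → |·| ≈ 3.2811, ∠ ≈ 72.26°
|G| = 0.008 · 31.266 / (10.05 · 3.2811) ≈ 0.0075854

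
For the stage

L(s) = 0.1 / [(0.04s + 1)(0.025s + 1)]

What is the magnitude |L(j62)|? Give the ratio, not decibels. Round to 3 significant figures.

At ω = 62 rad/s:
pole (1 + j62·0.04) = 1 + j2.48 → |·| ≈ 2.674, ∠ ≈ 68.04°
pole (1 + j62·0.025) = 1 + j1.55 → |·| ≈ 1.8446, ∠ ≈ 57.17°
|L| = 0.1 · 1 / (2.674 · 1.8446) ≈ 0.020274

0.0203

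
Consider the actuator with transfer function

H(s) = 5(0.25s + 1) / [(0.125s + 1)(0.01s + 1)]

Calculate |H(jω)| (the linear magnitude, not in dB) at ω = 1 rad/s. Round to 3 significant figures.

5.11

At ω = 1 rad/s:
zero (1 + j1·0.25) = 1 + j0.25 → |·| ≈ 1.0308, ∠ ≈ 14.04°
pole (1 + j1·0.125) = 1 + j0.125 → |·| ≈ 1.0078, ∠ ≈ 7.13°
pole (1 + j1·0.01) = 1 + j0.01 → |·| ≈ 1, ∠ ≈ 0.57°
|H| = 5 · 1.0308 / (1.0078 · 1) ≈ 5.1141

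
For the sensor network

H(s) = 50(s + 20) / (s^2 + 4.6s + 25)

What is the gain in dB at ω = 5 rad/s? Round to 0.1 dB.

33.0 dB

At s = jω = j5:
zero (s+20): 20 + j5 → |·| = √(20²+5²) = √425 ≈ 20.616, ∠ = arctan(5/20) ≈ 14.04°
quadratic: (j5)² + 4.6·j5 + 25 = 0 + j23 → |·| ≈ 23, ∠ ≈ 90.00°
|H| = 50 · 20.616 / 23 ≈ 44.817
Gain = 20 log₁₀(44.817) ≈ 33.03 dB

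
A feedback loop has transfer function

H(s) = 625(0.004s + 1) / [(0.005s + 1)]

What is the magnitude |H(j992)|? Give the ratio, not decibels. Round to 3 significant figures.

At ω = 992 rad/s:
zero (1 + j992·0.004) = 1 + j3.968 → |·| ≈ 4.0921, ∠ ≈ 75.86°
pole (1 + j992·0.005) = 1 + j4.96 → |·| ≈ 5.0598, ∠ ≈ 78.60°
|H| = 625 · 4.0921 / (5.0598) ≈ 505.47

505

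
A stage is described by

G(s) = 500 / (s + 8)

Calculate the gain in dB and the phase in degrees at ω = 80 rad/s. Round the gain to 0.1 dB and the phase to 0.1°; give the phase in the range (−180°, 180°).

Substitute s = j80:
Numerator: 500 = 500 + j0
Denominator: (j80) + 8 = 8 + j80
|N| = √(500² + 0²) ≈ 500, ∠N ≈ 0.00°
|D| = √(8² + 80²) ≈ 80.399, ∠D ≈ 84.29°
|G| = 500 / 80.399 ≈ 6.219
Gain = 20 log₁₀(6.219) ≈ 15.87 dB
∠G = 0.00° − 84.29° = -84.29°

15.9 dB, -84.3°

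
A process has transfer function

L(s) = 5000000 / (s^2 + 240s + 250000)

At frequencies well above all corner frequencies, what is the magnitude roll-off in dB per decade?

Each pole contributes −20 dB/decade at high frequency; each zero contributes +20 dB/decade.
Net: 0 zero(s) − 2 pole(s) → -40 dB/decade.

-40 dB/decade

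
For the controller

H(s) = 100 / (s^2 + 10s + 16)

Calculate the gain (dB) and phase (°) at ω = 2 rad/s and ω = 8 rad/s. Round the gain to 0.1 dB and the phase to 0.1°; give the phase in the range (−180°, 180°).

Substitute s = j2:
Numerator: 100 = 100 + j0
Denominator: (j2)^2 + 10(j2) + 16 = 12 + j20
|N| = √(100² + 0²) ≈ 100, ∠N ≈ 0.00°
|D| = √(12² + 20²) ≈ 23.324, ∠D ≈ 59.04°
|H| = 100 / 23.324 ≈ 4.2874
Gain = 20 log₁₀(4.2874) ≈ 12.64 dB
∠H = 0.00° − 59.04° = -59.04°

Substitute s = j8:
Numerator: 100 = 100 + j0
Denominator: (j8)^2 + 10(j8) + 16 = -48 + j80
|N| = √(100² + 0²) ≈ 100, ∠N ≈ 0.00°
|D| = √(48² + 80²) ≈ 93.295, ∠D ≈ 120.96°
|H| = 100 / 93.295 ≈ 1.0719
Gain = 20 log₁₀(1.0719) ≈ 0.60 dB
∠H = 0.00° − 120.96° = -120.96°

ω = 2: 12.6 dB, -59.0°; ω = 8: 0.6 dB, -121.0°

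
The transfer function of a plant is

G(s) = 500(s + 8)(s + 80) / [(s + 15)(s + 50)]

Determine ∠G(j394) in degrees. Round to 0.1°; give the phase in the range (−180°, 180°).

At s = jω = j394:
zero (s+8): 8 + j394 → |·| = √(8²+394²) = √155300 ≈ 394.08, ∠ = arctan(394/8) ≈ 88.84°
zero (s+80): 80 + j394 → |·| = √(80²+394²) = √161636 ≈ 402.04, ∠ = arctan(394/80) ≈ 78.52°
pole (s+15): 15 + j394 → |·| = √(15²+394²) = √155461 ≈ 394.29, ∠ = arctan(394/15) ≈ 87.82°
pole (s+50): 50 + j394 → |·| = √(50²+394²) = √157736 ≈ 397.16, ∠ = arctan(394/50) ≈ 82.77°
∠G = 167.36° − 170.59° = -3.23°

-3.2°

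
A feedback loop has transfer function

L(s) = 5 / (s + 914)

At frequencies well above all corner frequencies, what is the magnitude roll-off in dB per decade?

Each pole contributes −20 dB/decade at high frequency; each zero contributes +20 dB/decade.
Net: 0 zero(s) − 1 pole(s) → -20 dB/decade.

-20 dB/decade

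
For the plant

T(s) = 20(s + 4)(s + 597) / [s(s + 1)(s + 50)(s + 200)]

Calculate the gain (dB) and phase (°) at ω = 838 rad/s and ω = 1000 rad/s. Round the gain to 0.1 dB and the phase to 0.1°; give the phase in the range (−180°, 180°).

At s = jω = j838:
zero (s+4): 4 + j838 → |·| = √(4²+838²) = √702260 ≈ 838.01, ∠ = arctan(838/4) ≈ 89.73°
zero (s+597): 597 + j838 → |·| = √(597²+838²) = √1058653 ≈ 1028.9, ∠ = arctan(838/597) ≈ 54.53°
pole (s+1): 1 + j838 → |·| = √(1²+838²) = √702245 ≈ 838, ∠ = arctan(838/1) ≈ 89.93°
pole (s+50): 50 + j838 → |·| = √(50²+838²) = √704744 ≈ 839.49, ∠ = arctan(838/50) ≈ 86.59°
pole (s+200): 200 + j838 → |·| = √(200²+838²) = √742244 ≈ 861.54, ∠ = arctan(838/200) ≈ 76.58°
pole at origin: |s| = 838, ∠ = 90.00° (in denominator)
|T| = 20 · 8.6223e+05 / 5.079e+11 ≈ 3.3953e-05
Gain = 20 log₁₀(3.3953e-05) ≈ -89.38 dB
∠T = 144.26° − 343.10° = -198.84° ≡ 161.16° (principal value)

At s = jω = j1000:
zero (s+4): 4 + j1000 → |·| = √(4²+1000²) = √1000016 ≈ 1000, ∠ = arctan(1000/4) ≈ 89.77°
zero (s+597): 597 + j1000 → |·| = √(597²+1000²) = √1356409 ≈ 1164.6, ∠ = arctan(1000/597) ≈ 59.16°
pole (s+1): 1 + j1000 → |·| = √(1²+1000²) = √1000001 ≈ 1000, ∠ = arctan(1000/1) ≈ 89.94°
pole (s+50): 50 + j1000 → |·| = √(50²+1000²) = √1002500 ≈ 1001.2, ∠ = arctan(1000/50) ≈ 87.14°
pole (s+200): 200 + j1000 → |·| = √(200²+1000²) = √1040000 ≈ 1019.8, ∠ = arctan(1000/200) ≈ 78.69°
pole at origin: |s| = 1000, ∠ = 90.00° (in denominator)
|T| = 20 · 1.1646e+06 / 1.021e+12 ≈ 2.2813e-05
Gain = 20 log₁₀(2.2813e-05) ≈ -92.84 dB
∠T = 148.93° − 345.77° = -196.84° ≡ 163.16° (principal value)

ω = 838: -89.4 dB, 161.2°; ω = 1000: -92.8 dB, 163.2°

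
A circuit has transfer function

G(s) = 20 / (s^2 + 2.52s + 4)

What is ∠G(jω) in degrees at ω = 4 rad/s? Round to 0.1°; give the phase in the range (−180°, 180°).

-140.0°

At s = jω = j4:
quadratic: (j4)² + 2.52·j4 + 4 = -12 + j10.08 → |·| ≈ 15.672, ∠ ≈ 139.97°
∠G = 0.00° − 139.97° = -139.97°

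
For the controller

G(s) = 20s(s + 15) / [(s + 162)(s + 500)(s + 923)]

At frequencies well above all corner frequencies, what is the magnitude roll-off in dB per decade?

-20 dB/decade

Each pole contributes −20 dB/decade at high frequency; each zero contributes +20 dB/decade.
Net: 2 zero(s) − 3 pole(s) → -20 dB/decade.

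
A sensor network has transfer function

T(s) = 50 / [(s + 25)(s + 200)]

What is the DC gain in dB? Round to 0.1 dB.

-40.0 dB

T(0) = 50 / (25·200) = 0.01
20 log₁₀(0.01) ≈ -40.00 dB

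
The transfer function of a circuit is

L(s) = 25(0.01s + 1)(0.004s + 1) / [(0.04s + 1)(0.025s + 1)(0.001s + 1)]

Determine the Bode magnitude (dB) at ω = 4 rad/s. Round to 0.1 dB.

At ω = 4 rad/s:
zero (1 + j4·0.01) = 1 + j0.04 → |·| ≈ 1.0008, ∠ ≈ 2.29°
zero (1 + j4·0.004) = 1 + j0.016 → |·| ≈ 1.0001, ∠ ≈ 0.92°
pole (1 + j4·0.04) = 1 + j0.16 → |·| ≈ 1.0127, ∠ ≈ 9.09°
pole (1 + j4·0.025) = 1 + j0.1 → |·| ≈ 1.005, ∠ ≈ 5.71°
pole (1 + j4·0.001) = 1 + j0.004 → |·| ≈ 1, ∠ ≈ 0.23°
|L| = 25 · 1.0008 · 1.0001 / (1.0127 · 1.005 · 1) ≈ 24.586
Gain = 20 log₁₀(24.586) ≈ 27.81 dB

27.8 dB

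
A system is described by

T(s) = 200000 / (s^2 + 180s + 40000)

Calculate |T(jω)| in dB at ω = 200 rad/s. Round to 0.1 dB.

14.9 dB

At s = jω = j200:
quadratic: (j200)² + 180·j200 + 40000 = 0 + j36000 → |·| ≈ 36000, ∠ ≈ 90.00°
|T| = 200000 / 36000 ≈ 5.5556
Gain = 20 log₁₀(5.5556) ≈ 14.89 dB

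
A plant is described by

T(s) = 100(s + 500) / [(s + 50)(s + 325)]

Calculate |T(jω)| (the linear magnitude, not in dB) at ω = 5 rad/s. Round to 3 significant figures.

3.06

At s = jω = j5:
zero (s+500): 500 + j5 → |·| = √(500²+5²) = √250025 ≈ 500.02, ∠ = arctan(5/500) ≈ 0.57°
pole (s+50): 50 + j5 → |·| = √(50²+5²) = √2525 ≈ 50.249, ∠ = arctan(5/50) ≈ 5.71°
pole (s+325): 325 + j5 → |·| = √(325²+5²) = √105650 ≈ 325.04, ∠ = arctan(5/325) ≈ 0.88°
|T| = 100 · 500.02 / 16333 ≈ 3.0614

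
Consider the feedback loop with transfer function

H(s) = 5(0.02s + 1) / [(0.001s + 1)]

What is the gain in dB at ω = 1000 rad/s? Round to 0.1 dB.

At ω = 1000 rad/s:
zero (1 + j1000·0.02) = 1 + j20 → |·| ≈ 20.025, ∠ ≈ 87.14°
pole (1 + j1000·0.001) = 1 + j1 → |·| ≈ 1.4142, ∠ ≈ 45.00°
|H| = 5 · 20.025 / (1.4142) ≈ 70.8
Gain = 20 log₁₀(70.8) ≈ 37.00 dB

37.0 dB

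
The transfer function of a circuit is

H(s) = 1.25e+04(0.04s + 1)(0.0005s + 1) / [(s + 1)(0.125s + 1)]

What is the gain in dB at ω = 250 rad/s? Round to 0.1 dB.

24.2 dB

At ω = 250 rad/s:
zero (1 + j250·0.04) = 1 + j10 → |·| ≈ 10.05, ∠ ≈ 84.29°
zero (1 + j250·0.0005) = 1 + j0.125 → |·| ≈ 1.0078, ∠ ≈ 7.13°
pole (1 + j250·1) = 1 + j250 → |·| ≈ 250, ∠ ≈ 89.77°
pole (1 + j250·0.125) = 1 + j31.25 → |·| ≈ 31.266, ∠ ≈ 88.17°
|H| = 1.25e+04 · 10.05 · 1.0078 / (250 · 31.266) ≈ 16.197
Gain = 20 log₁₀(16.197) ≈ 24.19 dB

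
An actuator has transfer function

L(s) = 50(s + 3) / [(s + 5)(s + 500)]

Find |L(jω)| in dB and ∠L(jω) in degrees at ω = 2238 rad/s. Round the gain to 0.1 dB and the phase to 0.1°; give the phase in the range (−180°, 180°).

At s = jω = j2238:
zero (s+3): 3 + j2238 → |·| = √(3²+2238²) = √5008653 ≈ 2238, ∠ = arctan(2238/3) ≈ 89.92°
pole (s+5): 5 + j2238 → |·| = √(5²+2238²) = √5008669 ≈ 2238, ∠ = arctan(2238/5) ≈ 89.87°
pole (s+500): 500 + j2238 → |·| = √(500²+2238²) = √5258644 ≈ 2293.2, ∠ = arctan(2238/500) ≈ 77.41°
|L| = 50 · 2238 / 5.1322e+06 ≈ 0.021804
Gain = 20 log₁₀(0.021804) ≈ -33.23 dB
∠L = 89.92° − 167.28° = -77.36°

-33.2 dB, -77.4°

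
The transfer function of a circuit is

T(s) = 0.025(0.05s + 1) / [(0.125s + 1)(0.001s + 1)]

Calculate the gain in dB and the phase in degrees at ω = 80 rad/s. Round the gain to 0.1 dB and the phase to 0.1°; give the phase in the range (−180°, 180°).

At ω = 80 rad/s:
zero (1 + j80·0.05) = 1 + j4 → |·| ≈ 4.1231, ∠ ≈ 75.96°
pole (1 + j80·0.125) = 1 + j10 → |·| ≈ 10.05, ∠ ≈ 84.29°
pole (1 + j80·0.001) = 1 + j0.08 → |·| ≈ 1.0032, ∠ ≈ 4.57°
|T| = 0.025 · 4.1231 / (10.05 · 1.0032) ≈ 0.010224
Gain = 20 log₁₀(0.010224) ≈ -39.81 dB
∠T = (75.96°) − (84.29° + 4.57°) = -12.90°

-39.8 dB, -12.9°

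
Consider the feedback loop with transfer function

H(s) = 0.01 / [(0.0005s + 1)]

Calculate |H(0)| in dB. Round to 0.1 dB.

H(0) = 0.01 · 1 / 1 = 0.01
20 log₁₀(0.01) ≈ -40.00 dB

-40.0 dB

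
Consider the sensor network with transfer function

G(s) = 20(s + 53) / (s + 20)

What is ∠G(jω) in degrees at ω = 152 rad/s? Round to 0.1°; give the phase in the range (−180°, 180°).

At s = jω = j152:
zero (s+53): 53 + j152 → |·| = √(53²+152²) = √25913 ≈ 160.98, ∠ = arctan(152/53) ≈ 70.78°
pole (s+20): 20 + j152 → |·| = √(20²+152²) = √23504 ≈ 153.31, ∠ = arctan(152/20) ≈ 82.50°
∠G = 70.78° − 82.50° = -11.72°

-11.7°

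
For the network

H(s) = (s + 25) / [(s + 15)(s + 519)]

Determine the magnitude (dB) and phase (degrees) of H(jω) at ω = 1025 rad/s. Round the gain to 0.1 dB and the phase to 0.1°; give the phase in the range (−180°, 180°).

At s = jω = j1025:
zero (s+25): 25 + j1025 → |·| = √(25²+1025²) = √1051250 ≈ 1025.3, ∠ = arctan(1025/25) ≈ 88.60°
pole (s+15): 15 + j1025 → |·| = √(15²+1025²) = √1050850 ≈ 1025.1, ∠ = arctan(1025/15) ≈ 89.16°
pole (s+519): 519 + j1025 → |·| = √(519²+1025²) = √1319986 ≈ 1148.9, ∠ = arctan(1025/519) ≈ 63.15°
|H| = 1 · 1025.3 / 1.1777e+06 ≈ 0.0008706
Gain = 20 log₁₀(0.0008706) ≈ -61.20 dB
∠H = 88.60° − 152.31° = -63.71°

-61.2 dB, -63.7°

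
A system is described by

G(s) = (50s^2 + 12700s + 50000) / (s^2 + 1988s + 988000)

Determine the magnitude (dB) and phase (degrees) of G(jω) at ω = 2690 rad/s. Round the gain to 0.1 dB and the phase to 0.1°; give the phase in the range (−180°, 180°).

Substitute s = j2690:
Numerator: 50(j2690)^2 + 12700(j2690) + 50000 = -361755000 + j34163000
Denominator: (j2690)^2 + 1988(j2690) + 988000 = -6248100 + j5347720
|N| = √(361755000² + 34163000²) ≈ 3.6336e+08, ∠N ≈ 174.61°
|D| = √(6248100² + 5347720²) ≈ 8.2242e+06, ∠D ≈ 139.44°
|G| = 3.6336e+08 / 8.2242e+06 ≈ 44.182
Gain = 20 log₁₀(44.182) ≈ 32.90 dB
∠G = 174.61° − 139.44° = 35.17°

32.9 dB, 35.2°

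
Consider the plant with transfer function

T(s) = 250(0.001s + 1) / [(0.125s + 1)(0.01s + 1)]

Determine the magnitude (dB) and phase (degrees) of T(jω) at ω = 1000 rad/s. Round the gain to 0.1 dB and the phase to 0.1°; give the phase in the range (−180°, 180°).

-11.0 dB, -128.8°

At ω = 1000 rad/s:
zero (1 + j1000·0.001) = 1 + j1 → |·| ≈ 1.4142, ∠ ≈ 45.00°
pole (1 + j1000·0.125) = 1 + j125 → |·| ≈ 125, ∠ ≈ 89.54°
pole (1 + j1000·0.01) = 1 + j10 → |·| ≈ 10.05, ∠ ≈ 84.29°
|T| = 250 · 1.4142 / (125 · 10.05) ≈ 0.28143
Gain = 20 log₁₀(0.28143) ≈ -11.01 dB
∠T = (45.00°) − (89.54° + 84.29°) = -128.83°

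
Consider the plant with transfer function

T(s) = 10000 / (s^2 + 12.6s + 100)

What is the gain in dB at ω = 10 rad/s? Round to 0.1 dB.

At s = jω = j10:
quadratic: (j10)² + 12.6·j10 + 100 = 0 + j126 → |·| ≈ 126, ∠ ≈ 90.00°
|T| = 10000 / 126 ≈ 79.365
Gain = 20 log₁₀(79.365) ≈ 37.99 dB

38.0 dB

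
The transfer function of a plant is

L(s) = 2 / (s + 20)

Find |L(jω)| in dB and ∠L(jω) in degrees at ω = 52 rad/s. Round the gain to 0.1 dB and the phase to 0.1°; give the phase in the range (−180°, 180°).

-28.9 dB, -69.0°

At s = jω = j52:
pole (s+20): 20 + j52 → |·| = √(20²+52²) = √3104 ≈ 55.714, ∠ = arctan(52/20) ≈ 68.96°
|L| = 2 / 55.714 ≈ 0.035898
Gain = 20 log₁₀(0.035898) ≈ -28.90 dB
∠L = 0.00° − 68.96° = -68.96°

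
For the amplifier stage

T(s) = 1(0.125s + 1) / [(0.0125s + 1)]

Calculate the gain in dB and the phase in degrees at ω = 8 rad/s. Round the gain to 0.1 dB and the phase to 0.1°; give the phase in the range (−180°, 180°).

3.0 dB, 39.3°

At ω = 8 rad/s:
zero (1 + j8·0.125) = 1 + j1 → |·| ≈ 1.4142, ∠ ≈ 45.00°
pole (1 + j8·0.0125) = 1 + j0.1 → |·| ≈ 1.005, ∠ ≈ 5.71°
|T| = 1 · 1.4142 / (1.005) ≈ 1.4072
Gain = 20 log₁₀(1.4072) ≈ 2.97 dB
∠T = (45.00°) − (5.71°) = 39.29°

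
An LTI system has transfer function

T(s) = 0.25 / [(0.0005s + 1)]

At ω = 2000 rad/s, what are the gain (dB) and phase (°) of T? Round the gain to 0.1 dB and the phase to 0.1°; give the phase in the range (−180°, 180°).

At ω = 2000 rad/s:
pole (1 + j2000·0.0005) = 1 + j1 → |·| ≈ 1.4142, ∠ ≈ 45.00°
|T| = 0.25 · 1 / (1.4142) ≈ 0.17678
Gain = 20 log₁₀(0.17678) ≈ -15.05 dB
∠T = (0°) − (45.00°) = -45.00°

-15.1 dB, -45.0°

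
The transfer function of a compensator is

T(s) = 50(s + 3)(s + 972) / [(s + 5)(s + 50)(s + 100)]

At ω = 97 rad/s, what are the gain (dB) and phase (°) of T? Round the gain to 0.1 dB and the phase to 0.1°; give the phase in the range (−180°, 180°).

At s = jω = j97:
zero (s+3): 3 + j97 → |·| = √(3²+97²) = √9418 ≈ 97.046, ∠ = arctan(97/3) ≈ 88.23°
zero (s+972): 972 + j97 → |·| = √(972²+97²) = √954193 ≈ 976.83, ∠ = arctan(97/972) ≈ 5.70°
pole (s+5): 5 + j97 → |·| = √(5²+97²) = √9434 ≈ 97.129, ∠ = arctan(97/5) ≈ 87.05°
pole (s+50): 50 + j97 → |·| = √(50²+97²) = √11909 ≈ 109.13, ∠ = arctan(97/50) ≈ 62.73°
pole (s+100): 100 + j97 → |·| = √(100²+97²) = √19409 ≈ 139.32, ∠ = arctan(97/100) ≈ 44.13°
|T| = 50 · 94797 / 1.4767e+06 ≈ 3.2098
Gain = 20 log₁₀(3.2098) ≈ 10.13 dB
∠T = 93.93° − 193.91° = -99.98°

10.1 dB, -100.0°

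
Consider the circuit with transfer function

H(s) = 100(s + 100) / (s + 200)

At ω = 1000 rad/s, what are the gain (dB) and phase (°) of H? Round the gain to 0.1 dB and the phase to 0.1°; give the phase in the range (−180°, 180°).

At s = jω = j1000:
zero (s+100): 100 + j1000 → |·| = √(100²+1000²) = √1010000 ≈ 1005, ∠ = arctan(1000/100) ≈ 84.29°
pole (s+200): 200 + j1000 → |·| = √(200²+1000²) = √1040000 ≈ 1019.8, ∠ = arctan(1000/200) ≈ 78.69°
|H| = 100 · 1005 / 1019.8 ≈ 98.549
Gain = 20 log₁₀(98.549) ≈ 39.87 dB
∠H = 84.29° − 78.69° = 5.60°

39.9 dB, 5.6°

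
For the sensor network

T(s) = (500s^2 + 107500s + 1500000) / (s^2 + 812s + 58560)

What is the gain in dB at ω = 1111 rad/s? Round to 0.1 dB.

52.5 dB

Substitute s = j1111:
Numerator: 500(j1111)^2 + 107500(j1111) + 1500000 = -615660500 + j119432500
Denominator: (j1111)^2 + 812(j1111) + 58560 = -1175761 + j902132
|N| = √(615660500² + 119432500²) ≈ 6.2714e+08, ∠N ≈ 169.02°
|D| = √(1175761² + 902132²) ≈ 1.482e+06, ∠D ≈ 142.50°
|T| = 6.2714e+08 / 1.482e+06 ≈ 423.17
Gain = 20 log₁₀(423.17) ≈ 52.53 dB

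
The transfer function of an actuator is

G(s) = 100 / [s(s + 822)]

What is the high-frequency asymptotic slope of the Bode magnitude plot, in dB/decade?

Each pole contributes −20 dB/decade at high frequency; each zero contributes +20 dB/decade.
Net: 0 zero(s) − 2 pole(s) → -40 dB/decade.

-40 dB/decade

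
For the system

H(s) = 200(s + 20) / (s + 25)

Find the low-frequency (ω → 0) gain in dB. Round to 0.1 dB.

44.1 dB

H(0) = 200·20 / (25) = 160
20 log₁₀(160) ≈ 44.08 dB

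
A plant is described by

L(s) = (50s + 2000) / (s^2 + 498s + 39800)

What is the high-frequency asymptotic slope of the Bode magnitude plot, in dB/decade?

Each pole contributes −20 dB/decade at high frequency; each zero contributes +20 dB/decade.
Net: 1 zero(s) − 2 pole(s) → -20 dB/decade.

-20 dB/decade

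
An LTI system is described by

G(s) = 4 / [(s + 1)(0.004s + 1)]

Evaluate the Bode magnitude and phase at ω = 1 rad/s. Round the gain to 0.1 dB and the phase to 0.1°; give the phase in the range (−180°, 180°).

At ω = 1 rad/s:
pole (1 + j1·1) = 1 + j1 → |·| ≈ 1.4142, ∠ ≈ 45.00°
pole (1 + j1·0.004) = 1 + j0.004 → |·| ≈ 1, ∠ ≈ 0.23°
|G| = 4 · 1 / (1.4142 · 1) ≈ 2.8285
Gain = 20 log₁₀(2.8285) ≈ 9.03 dB
∠G = (0°) − (45.00° + 0.23°) = -45.23°

9.0 dB, -45.2°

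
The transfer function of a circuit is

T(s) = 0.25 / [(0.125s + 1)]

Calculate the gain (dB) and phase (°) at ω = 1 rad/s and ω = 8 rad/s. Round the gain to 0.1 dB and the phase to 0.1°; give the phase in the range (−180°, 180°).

ω = 1: -12.1 dB, -7.1°; ω = 8: -15.1 dB, -45.0°

At ω = 1 rad/s:
pole (1 + j1·0.125) = 1 + j0.125 → |·| ≈ 1.0078, ∠ ≈ 7.13°
|T| = 0.25 · 1 / (1.0078) ≈ 0.24807
Gain = 20 log₁₀(0.24807) ≈ -12.11 dB
∠T = (0°) − (7.13°) = -7.13°

At ω = 8 rad/s:
pole (1 + j8·0.125) = 1 + j1 → |·| ≈ 1.4142, ∠ ≈ 45.00°
|T| = 0.25 · 1 / (1.4142) ≈ 0.17678
Gain = 20 log₁₀(0.17678) ≈ -15.05 dB
∠T = (0°) − (45.00°) = -45.00°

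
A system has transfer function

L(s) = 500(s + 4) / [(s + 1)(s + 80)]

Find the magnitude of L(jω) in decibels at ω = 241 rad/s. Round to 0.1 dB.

5.9 dB

At s = jω = j241:
zero (s+4): 4 + j241 → |·| = √(4²+241²) = √58097 ≈ 241.03, ∠ = arctan(241/4) ≈ 89.05°
pole (s+1): 1 + j241 → |·| = √(1²+241²) = √58082 ≈ 241, ∠ = arctan(241/1) ≈ 89.76°
pole (s+80): 80 + j241 → |·| = √(80²+241²) = √64481 ≈ 253.93, ∠ = arctan(241/80) ≈ 71.64°
|L| = 500 · 241.03 / 61197 ≈ 1.9693
Gain = 20 log₁₀(1.9693) ≈ 5.89 dB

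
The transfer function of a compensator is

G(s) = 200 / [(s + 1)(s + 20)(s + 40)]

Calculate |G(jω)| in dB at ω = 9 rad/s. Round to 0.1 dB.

-32.2 dB

At s = jω = j9:
pole (s+1): 1 + j9 → |·| = √(1²+9²) = √82 ≈ 9.0554, ∠ = arctan(9/1) ≈ 83.66°
pole (s+20): 20 + j9 → |·| = √(20²+9²) = √481 ≈ 21.932, ∠ = arctan(9/20) ≈ 24.23°
pole (s+40): 40 + j9 → |·| = √(40²+9²) = √1681 ≈ 41, ∠ = arctan(9/40) ≈ 12.68°
|G| = 200 / 8142.7 ≈ 0.024562
Gain = 20 log₁₀(0.024562) ≈ -32.19 dB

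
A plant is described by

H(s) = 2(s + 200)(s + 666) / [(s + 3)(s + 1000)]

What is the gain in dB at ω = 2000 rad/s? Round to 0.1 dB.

At s = jω = j2000:
zero (s+200): 200 + j2000 → |·| = √(200²+2000²) = √4040000 ≈ 2010, ∠ = arctan(2000/200) ≈ 84.29°
zero (s+666): 666 + j2000 → |·| = √(666²+2000²) = √4443556 ≈ 2108, ∠ = arctan(2000/666) ≈ 71.58°
pole (s+3): 3 + j2000 → |·| = √(3²+2000²) = √4000009 ≈ 2000, ∠ = arctan(2000/3) ≈ 89.91°
pole (s+1000): 1000 + j2000 → |·| = √(1000²+2000²) = √5000000 ≈ 2236.1, ∠ = arctan(2000/1000) ≈ 63.43°
|H| = 2 · 4.2371e+06 / 4.4722e+06 ≈ 1.8949
Gain = 20 log₁₀(1.8949) ≈ 5.55 dB

5.6 dB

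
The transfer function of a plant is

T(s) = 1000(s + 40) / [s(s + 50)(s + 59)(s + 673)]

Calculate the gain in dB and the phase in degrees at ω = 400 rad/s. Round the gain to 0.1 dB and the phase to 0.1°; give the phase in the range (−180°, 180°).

-102.1 dB, 159.1°

At s = jω = j400:
zero (s+40): 40 + j400 → |·| = √(40²+400²) = √161600 ≈ 402, ∠ = arctan(400/40) ≈ 84.29°
pole (s+50): 50 + j400 → |·| = √(50²+400²) = √162500 ≈ 403.11, ∠ = arctan(400/50) ≈ 82.87°
pole (s+59): 59 + j400 → |·| = √(59²+400²) = √163481 ≈ 404.33, ∠ = arctan(400/59) ≈ 81.61°
pole (s+673): 673 + j400 → |·| = √(673²+400²) = √612929 ≈ 782.9, ∠ = arctan(400/673) ≈ 30.73°
pole at origin: |s| = 400, ∠ = 90.00° (in denominator)
|T| = 1000 · 402 / 5.1042e+10 ≈ 7.8759e-06
Gain = 20 log₁₀(7.8759e-06) ≈ -102.07 dB
∠T = 84.29° − 285.21° = -200.92° ≡ 159.08° (principal value)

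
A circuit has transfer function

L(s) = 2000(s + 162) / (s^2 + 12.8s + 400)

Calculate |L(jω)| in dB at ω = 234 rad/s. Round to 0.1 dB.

At s = jω = j234:
zero (s+162): 162 + j234 → |·| = √(162²+234²) = √81000 ≈ 284.6, ∠ = arctan(234/162) ≈ 55.30°
quadratic: (j234)² + 12.8·j234 + 400 = -54356 + j2995.2 → |·| ≈ 54438, ∠ ≈ 176.85°
|L| = 2000 · 284.6 / 54438 ≈ 10.456
Gain = 20 log₁₀(10.456) ≈ 20.39 dB

20.4 dB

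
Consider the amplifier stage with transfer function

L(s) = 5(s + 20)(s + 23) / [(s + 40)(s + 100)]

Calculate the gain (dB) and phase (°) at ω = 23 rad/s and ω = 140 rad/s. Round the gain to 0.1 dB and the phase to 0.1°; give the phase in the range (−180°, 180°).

At s = jω = j23:
zero (s+20): 20 + j23 → |·| = √(20²+23²) = √929 ≈ 30.48, ∠ = arctan(23/20) ≈ 48.99°
zero (s+23): 23 + j23 → |·| = √(23²+23²) = √1058 ≈ 32.527, ∠ = arctan(23/23) ≈ 45.00°
pole (s+40): 40 + j23 → |·| = √(40²+23²) = √2129 ≈ 46.141, ∠ = arctan(23/40) ≈ 29.90°
pole (s+100): 100 + j23 → |·| = √(100²+23²) = √10529 ≈ 102.61, ∠ = arctan(23/100) ≈ 12.95°
|L| = 5 · 991.42 / 4734.5 ≈ 1.047
Gain = 20 log₁₀(1.047) ≈ 0.40 dB
∠L = 93.99° − 42.85° = 51.14°

At s = jω = j140:
zero (s+20): 20 + j140 → |·| = √(20²+140²) = √20000 ≈ 141.42, ∠ = arctan(140/20) ≈ 81.87°
zero (s+23): 23 + j140 → |·| = √(23²+140²) = √20129 ≈ 141.88, ∠ = arctan(140/23) ≈ 80.67°
pole (s+40): 40 + j140 → |·| = √(40²+140²) = √21200 ≈ 145.6, ∠ = arctan(140/40) ≈ 74.05°
pole (s+100): 100 + j140 → |·| = √(100²+140²) = √29600 ≈ 172.05, ∠ = arctan(140/100) ≈ 54.46°
|L| = 5 · 20065 / 25050 ≈ 4.005
Gain = 20 log₁₀(4.005) ≈ 12.05 dB
∠L = 162.54° − 128.51° = 34.03°

ω = 23: 0.4 dB, 51.1°; ω = 140: 12.1 dB, 34.0°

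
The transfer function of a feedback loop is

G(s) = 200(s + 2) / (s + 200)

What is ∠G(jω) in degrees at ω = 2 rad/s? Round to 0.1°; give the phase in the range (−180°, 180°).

44.4°

At s = jω = j2:
zero (s+2): 2 + j2 → |·| = √(2²+2²) = √8 ≈ 2.8284, ∠ = arctan(2/2) ≈ 45.00°
pole (s+200): 200 + j2 → |·| = √(200²+2²) = √40004 ≈ 200.01, ∠ = arctan(2/200) ≈ 0.57°
∠G = 45.00° − 0.57° = 44.43°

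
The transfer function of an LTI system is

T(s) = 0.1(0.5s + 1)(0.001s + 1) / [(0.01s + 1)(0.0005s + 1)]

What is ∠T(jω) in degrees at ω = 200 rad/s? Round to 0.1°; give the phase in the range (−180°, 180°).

31.6°

At ω = 200 rad/s:
zero (1 + j200·0.5) = 1 + j100 → |·| ≈ 100, ∠ ≈ 89.43°
zero (1 + j200·0.001) = 1 + j0.2 → |·| ≈ 1.0198, ∠ ≈ 11.31°
pole (1 + j200·0.01) = 1 + j2 → |·| ≈ 2.2361, ∠ ≈ 63.43°
pole (1 + j200·0.0005) = 1 + j0.1 → |·| ≈ 1.005, ∠ ≈ 5.71°
∠T = (89.43° + 11.31°) − (63.43° + 5.71°) = 31.60°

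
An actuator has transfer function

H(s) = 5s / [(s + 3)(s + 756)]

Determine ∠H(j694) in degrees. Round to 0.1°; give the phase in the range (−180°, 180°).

At s = jω = j694:
zero at origin: s = j694 → |·| = 694, ∠ = 90.00°
pole (s+3): 3 + j694 → |·| = √(3²+694²) = √481645 ≈ 694.01, ∠ = arctan(694/3) ≈ 89.75°
pole (s+756): 756 + j694 → |·| = √(756²+694²) = √1053172 ≈ 1026.2, ∠ = arctan(694/756) ≈ 42.55°
∠H = 90.00° − 132.30° = -42.30°

-42.3°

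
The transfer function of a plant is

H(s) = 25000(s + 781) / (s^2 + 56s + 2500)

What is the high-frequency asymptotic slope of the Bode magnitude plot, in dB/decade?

Each pole contributes −20 dB/decade at high frequency; each zero contributes +20 dB/decade.
Net: 1 zero(s) − 2 pole(s) → -20 dB/decade.

-20 dB/decade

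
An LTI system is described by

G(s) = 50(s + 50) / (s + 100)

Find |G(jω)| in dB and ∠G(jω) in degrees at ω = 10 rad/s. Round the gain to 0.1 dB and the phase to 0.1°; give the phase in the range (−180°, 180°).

28.1 dB, 5.6°

At s = jω = j10:
zero (s+50): 50 + j10 → |·| = √(50²+10²) = √2600 ≈ 50.99, ∠ = arctan(10/50) ≈ 11.31°
pole (s+100): 100 + j10 → |·| = √(100²+10²) = √10100 ≈ 100.5, ∠ = arctan(10/100) ≈ 5.71°
|G| = 50 · 50.99 / 100.5 ≈ 25.368
Gain = 20 log₁₀(25.368) ≈ 28.09 dB
∠G = 11.31° − 5.71° = 5.60°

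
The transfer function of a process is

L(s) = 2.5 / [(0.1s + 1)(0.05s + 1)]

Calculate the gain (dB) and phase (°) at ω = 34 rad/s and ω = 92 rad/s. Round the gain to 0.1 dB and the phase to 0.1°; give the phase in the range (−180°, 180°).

At ω = 34 rad/s:
pole (1 + j34·0.1) = 1 + j3.4 → |·| ≈ 3.544, ∠ ≈ 73.61°
pole (1 + j34·0.05) = 1 + j1.7 → |·| ≈ 1.9723, ∠ ≈ 59.53°
|L| = 2.5 · 1 / (3.544 · 1.9723) ≈ 0.35766
Gain = 20 log₁₀(0.35766) ≈ -8.93 dB
∠L = (0°) − (73.61° + 59.53°) = -133.14°

At ω = 92 rad/s:
pole (1 + j92·0.1) = 1 + j9.2 → |·| ≈ 9.2542, ∠ ≈ 83.80°
pole (1 + j92·0.05) = 1 + j4.6 → |·| ≈ 4.7074, ∠ ≈ 77.74°
|L| = 2.5 · 1 / (9.2542 · 4.7074) ≈ 0.057388
Gain = 20 log₁₀(0.057388) ≈ -24.82 dB
∠L = (0°) − (83.80° + 77.74°) = -161.54°

ω = 34: -8.9 dB, -133.1°; ω = 92: -24.8 dB, -161.5°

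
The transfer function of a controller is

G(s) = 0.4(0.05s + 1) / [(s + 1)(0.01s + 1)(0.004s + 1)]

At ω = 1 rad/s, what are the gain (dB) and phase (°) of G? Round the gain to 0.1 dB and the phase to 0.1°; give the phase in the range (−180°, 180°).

-11.0 dB, -42.9°

At ω = 1 rad/s:
zero (1 + j1·0.05) = 1 + j0.05 → |·| ≈ 1.0012, ∠ ≈ 2.86°
pole (1 + j1·1) = 1 + j1 → |·| ≈ 1.4142, ∠ ≈ 45.00°
pole (1 + j1·0.01) = 1 + j0.01 → |·| ≈ 1, ∠ ≈ 0.57°
pole (1 + j1·0.004) = 1 + j0.004 → |·| ≈ 1, ∠ ≈ 0.23°
|G| = 0.4 · 1.0012 / (1.4142 · 1 · 1) ≈ 0.28318
Gain = 20 log₁₀(0.28318) ≈ -10.96 dB
∠G = (2.86°) − (45.00° + 0.57° + 0.23°) = -42.94°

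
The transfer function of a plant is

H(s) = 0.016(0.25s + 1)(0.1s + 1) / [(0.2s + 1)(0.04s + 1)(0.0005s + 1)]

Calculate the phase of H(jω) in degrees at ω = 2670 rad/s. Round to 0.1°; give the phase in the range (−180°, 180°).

At ω = 2670 rad/s:
zero (1 + j2670·0.25) = 1 + j667.5 → |·| ≈ 667.5, ∠ ≈ 89.91°
zero (1 + j2670·0.1) = 1 + j267 → |·| ≈ 267, ∠ ≈ 89.79°
pole (1 + j2670·0.2) = 1 + j534 → |·| ≈ 534, ∠ ≈ 89.89°
pole (1 + j2670·0.04) = 1 + j106.8 → |·| ≈ 106.8, ∠ ≈ 89.46°
pole (1 + j2670·0.0005) = 1 + j1.335 → |·| ≈ 1.668, ∠ ≈ 53.16°
∠H = (89.91° + 89.79°) − (89.89° + 89.46° + 53.16°) = -52.81°

-52.8°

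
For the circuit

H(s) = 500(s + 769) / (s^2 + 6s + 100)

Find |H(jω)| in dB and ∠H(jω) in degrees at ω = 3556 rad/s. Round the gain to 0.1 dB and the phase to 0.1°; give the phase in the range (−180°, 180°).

-16.8 dB, -102.1°

At s = jω = j3556:
zero (s+769): 769 + j3556 → |·| = √(769²+3556²) = √13236497 ≈ 3638.2, ∠ = arctan(3556/769) ≈ 77.80°
quadratic: (j3556)² + 6·j3556 + 100 = -12645036 + j21336 → |·| ≈ 1.2645e+07, ∠ ≈ 179.90°
|H| = 500 · 3638.2 / 1.2645e+07 ≈ 0.14386
Gain = 20 log₁₀(0.14386) ≈ -16.84 dB
∠H = 77.80° − 179.90° = -102.10°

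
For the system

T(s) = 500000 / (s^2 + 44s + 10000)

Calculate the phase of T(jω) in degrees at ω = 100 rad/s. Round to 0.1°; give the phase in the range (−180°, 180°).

At s = jω = j100:
quadratic: (j100)² + 44·j100 + 10000 = 0 + j4400 → |·| ≈ 4400, ∠ ≈ 90.00°
∠T = 0.00° − 90.00° = -90.00°

-90.0°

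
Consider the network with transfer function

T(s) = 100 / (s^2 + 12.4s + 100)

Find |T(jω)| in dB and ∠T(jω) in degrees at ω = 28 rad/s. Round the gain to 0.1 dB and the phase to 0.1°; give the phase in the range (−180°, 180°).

-17.7 dB, -153.1°

At s = jω = j28:
quadratic: (j28)² + 12.4·j28 + 100 = -684 + j347.2 → |·| ≈ 767.07, ∠ ≈ 153.09°
|T| = 100 / 767.07 ≈ 0.13037
Gain = 20 log₁₀(0.13037) ≈ -17.70 dB
∠T = 0.00° − 153.09° = -153.09°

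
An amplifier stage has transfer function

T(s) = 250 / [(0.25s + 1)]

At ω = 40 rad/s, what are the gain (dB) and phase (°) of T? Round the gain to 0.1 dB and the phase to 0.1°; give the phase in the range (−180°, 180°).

27.9 dB, -84.3°

At ω = 40 rad/s:
pole (1 + j40·0.25) = 1 + j10 → |·| ≈ 10.05, ∠ ≈ 84.29°
|T| = 250 · 1 / (10.05) ≈ 24.876
Gain = 20 log₁₀(24.876) ≈ 27.92 dB
∠T = (0°) − (84.29°) = -84.29°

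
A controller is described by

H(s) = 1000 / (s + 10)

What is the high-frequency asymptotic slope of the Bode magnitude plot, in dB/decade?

Each pole contributes −20 dB/decade at high frequency; each zero contributes +20 dB/decade.
Net: 0 zero(s) − 1 pole(s) → -20 dB/decade.

-20 dB/decade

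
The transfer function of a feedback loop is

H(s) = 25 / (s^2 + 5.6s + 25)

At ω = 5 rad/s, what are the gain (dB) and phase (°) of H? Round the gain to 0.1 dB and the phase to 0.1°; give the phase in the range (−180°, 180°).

-1.0 dB, -90.0°

At s = jω = j5:
quadratic: (j5)² + 5.6·j5 + 25 = 0 + j28 → |·| ≈ 28, ∠ ≈ 90.00°
|H| = 25 / 28 ≈ 0.89286
Gain = 20 log₁₀(0.89286) ≈ -0.98 dB
∠H = 0.00° − 90.00° = -90.00°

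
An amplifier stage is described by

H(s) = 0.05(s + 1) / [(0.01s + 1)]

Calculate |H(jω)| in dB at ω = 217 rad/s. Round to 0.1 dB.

At ω = 217 rad/s:
zero (1 + j217·1) = 1 + j217 → |·| ≈ 217, ∠ ≈ 89.74°
pole (1 + j217·0.01) = 1 + j2.17 → |·| ≈ 2.3893, ∠ ≈ 65.26°
|H| = 0.05 · 217 / (2.3893) ≈ 4.5411
Gain = 20 log₁₀(4.5411) ≈ 13.14 dB

13.1 dB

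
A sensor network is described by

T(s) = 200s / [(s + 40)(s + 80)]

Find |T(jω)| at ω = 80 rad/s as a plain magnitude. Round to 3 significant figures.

At s = jω = j80:
zero at origin: s = j80 → |·| = 80, ∠ = 90.00°
pole (s+40): 40 + j80 → |·| = √(40²+80²) = √8000 ≈ 89.443, ∠ = arctan(80/40) ≈ 63.43°
pole (s+80): 80 + j80 → |·| = √(80²+80²) = √12800 ≈ 113.14, ∠ = arctan(80/80) ≈ 45.00°
|T| = 200 · 80 / 10120 ≈ 1.581

1.58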